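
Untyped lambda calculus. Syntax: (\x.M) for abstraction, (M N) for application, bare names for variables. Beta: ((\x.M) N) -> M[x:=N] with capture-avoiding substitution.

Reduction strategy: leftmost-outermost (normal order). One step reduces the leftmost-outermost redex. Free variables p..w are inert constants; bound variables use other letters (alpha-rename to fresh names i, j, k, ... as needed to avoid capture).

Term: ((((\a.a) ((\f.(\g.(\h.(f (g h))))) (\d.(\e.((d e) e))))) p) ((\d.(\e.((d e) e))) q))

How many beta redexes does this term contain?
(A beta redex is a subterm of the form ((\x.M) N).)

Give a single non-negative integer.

Answer: 3

Derivation:
Term: ((((\a.a) ((\f.(\g.(\h.(f (g h))))) (\d.(\e.((d e) e))))) p) ((\d.(\e.((d e) e))) q))
  Redex: ((\a.a) ((\f.(\g.(\h.(f (g h))))) (\d.(\e.((d e) e)))))
  Redex: ((\f.(\g.(\h.(f (g h))))) (\d.(\e.((d e) e))))
  Redex: ((\d.(\e.((d e) e))) q)
Total redexes: 3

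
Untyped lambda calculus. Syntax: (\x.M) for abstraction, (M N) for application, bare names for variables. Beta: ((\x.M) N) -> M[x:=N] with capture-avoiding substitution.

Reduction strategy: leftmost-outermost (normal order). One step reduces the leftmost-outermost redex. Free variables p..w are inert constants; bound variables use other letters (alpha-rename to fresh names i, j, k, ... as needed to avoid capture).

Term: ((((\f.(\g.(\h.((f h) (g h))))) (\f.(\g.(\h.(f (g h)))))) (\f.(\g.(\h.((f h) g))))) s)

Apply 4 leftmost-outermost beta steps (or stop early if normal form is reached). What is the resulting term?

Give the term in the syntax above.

Step 0: ((((\f.(\g.(\h.((f h) (g h))))) (\f.(\g.(\h.(f (g h)))))) (\f.(\g.(\h.((f h) g))))) s)
Step 1: (((\g.(\h.(((\f.(\g.(\h.(f (g h))))) h) (g h)))) (\f.(\g.(\h.((f h) g))))) s)
Step 2: ((\h.(((\f.(\g.(\h.(f (g h))))) h) ((\f.(\g.(\h.((f h) g)))) h))) s)
Step 3: (((\f.(\g.(\h.(f (g h))))) s) ((\f.(\g.(\h.((f h) g)))) s))
Step 4: ((\g.(\h.(s (g h)))) ((\f.(\g.(\h.((f h) g)))) s))

Answer: ((\g.(\h.(s (g h)))) ((\f.(\g.(\h.((f h) g)))) s))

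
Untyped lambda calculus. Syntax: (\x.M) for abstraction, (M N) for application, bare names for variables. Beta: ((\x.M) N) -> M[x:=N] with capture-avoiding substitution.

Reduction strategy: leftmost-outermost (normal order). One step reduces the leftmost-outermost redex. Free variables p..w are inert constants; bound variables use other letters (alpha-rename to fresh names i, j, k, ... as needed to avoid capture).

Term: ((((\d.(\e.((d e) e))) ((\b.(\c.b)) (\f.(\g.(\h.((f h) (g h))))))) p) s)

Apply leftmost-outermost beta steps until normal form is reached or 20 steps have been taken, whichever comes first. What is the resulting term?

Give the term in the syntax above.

Step 0: ((((\d.(\e.((d e) e))) ((\b.(\c.b)) (\f.(\g.(\h.((f h) (g h))))))) p) s)
Step 1: (((\e.((((\b.(\c.b)) (\f.(\g.(\h.((f h) (g h)))))) e) e)) p) s)
Step 2: (((((\b.(\c.b)) (\f.(\g.(\h.((f h) (g h)))))) p) p) s)
Step 3: ((((\c.(\f.(\g.(\h.((f h) (g h)))))) p) p) s)
Step 4: (((\f.(\g.(\h.((f h) (g h))))) p) s)
Step 5: ((\g.(\h.((p h) (g h)))) s)
Step 6: (\h.((p h) (s h)))

Answer: (\h.((p h) (s h)))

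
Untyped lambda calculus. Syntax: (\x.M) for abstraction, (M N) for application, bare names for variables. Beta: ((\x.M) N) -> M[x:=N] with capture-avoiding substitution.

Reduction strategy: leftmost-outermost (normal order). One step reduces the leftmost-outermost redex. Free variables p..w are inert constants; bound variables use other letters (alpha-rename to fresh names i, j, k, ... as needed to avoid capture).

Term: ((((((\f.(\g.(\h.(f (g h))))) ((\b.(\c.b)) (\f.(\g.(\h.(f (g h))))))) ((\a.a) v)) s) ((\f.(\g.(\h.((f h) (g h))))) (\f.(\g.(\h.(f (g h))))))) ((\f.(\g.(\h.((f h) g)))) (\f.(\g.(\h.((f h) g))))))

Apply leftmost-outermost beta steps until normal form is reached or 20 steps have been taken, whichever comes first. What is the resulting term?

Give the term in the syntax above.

Step 0: ((((((\f.(\g.(\h.(f (g h))))) ((\b.(\c.b)) (\f.(\g.(\h.(f (g h))))))) ((\a.a) v)) s) ((\f.(\g.(\h.((f h) (g h))))) (\f.(\g.(\h.(f (g h))))))) ((\f.(\g.(\h.((f h) g)))) (\f.(\g.(\h.((f h) g))))))
Step 1: (((((\g.(\h.(((\b.(\c.b)) (\f.(\g.(\h.(f (g h)))))) (g h)))) ((\a.a) v)) s) ((\f.(\g.(\h.((f h) (g h))))) (\f.(\g.(\h.(f (g h))))))) ((\f.(\g.(\h.((f h) g)))) (\f.(\g.(\h.((f h) g))))))
Step 2: ((((\h.(((\b.(\c.b)) (\f.(\g.(\h.(f (g h)))))) (((\a.a) v) h))) s) ((\f.(\g.(\h.((f h) (g h))))) (\f.(\g.(\h.(f (g h))))))) ((\f.(\g.(\h.((f h) g)))) (\f.(\g.(\h.((f h) g))))))
Step 3: (((((\b.(\c.b)) (\f.(\g.(\h.(f (g h)))))) (((\a.a) v) s)) ((\f.(\g.(\h.((f h) (g h))))) (\f.(\g.(\h.(f (g h))))))) ((\f.(\g.(\h.((f h) g)))) (\f.(\g.(\h.((f h) g))))))
Step 4: ((((\c.(\f.(\g.(\h.(f (g h)))))) (((\a.a) v) s)) ((\f.(\g.(\h.((f h) (g h))))) (\f.(\g.(\h.(f (g h))))))) ((\f.(\g.(\h.((f h) g)))) (\f.(\g.(\h.((f h) g))))))
Step 5: (((\f.(\g.(\h.(f (g h))))) ((\f.(\g.(\h.((f h) (g h))))) (\f.(\g.(\h.(f (g h))))))) ((\f.(\g.(\h.((f h) g)))) (\f.(\g.(\h.((f h) g))))))
Step 6: ((\g.(\h.(((\f.(\g.(\h.((f h) (g h))))) (\f.(\g.(\h.(f (g h)))))) (g h)))) ((\f.(\g.(\h.((f h) g)))) (\f.(\g.(\h.((f h) g))))))
Step 7: (\h.(((\f.(\g.(\h.((f h) (g h))))) (\f.(\g.(\h.(f (g h)))))) (((\f.(\g.(\h.((f h) g)))) (\f.(\g.(\h.((f h) g))))) h)))
Step 8: (\h.((\g.(\h.(((\f.(\g.(\h.(f (g h))))) h) (g h)))) (((\f.(\g.(\h.((f h) g)))) (\f.(\g.(\h.((f h) g))))) h)))
Step 9: (\h.(\i.(((\f.(\g.(\h.(f (g h))))) i) ((((\f.(\g.(\h.((f h) g)))) (\f.(\g.(\h.((f h) g))))) h) i))))
Step 10: (\h.(\i.((\g.(\h.(i (g h)))) ((((\f.(\g.(\h.((f h) g)))) (\f.(\g.(\h.((f h) g))))) h) i))))
Step 11: (\h.(\i.(\j.(i (((((\f.(\g.(\h.((f h) g)))) (\f.(\g.(\h.((f h) g))))) h) i) j)))))
Step 12: (\h.(\i.(\j.(i ((((\g.(\h.(((\f.(\g.(\h.((f h) g)))) h) g))) h) i) j)))))
Step 13: (\h.(\i.(\j.(i (((\i.(((\f.(\g.(\h.((f h) g)))) i) h)) i) j)))))
Step 14: (\h.(\i.(\j.(i ((((\f.(\g.(\h.((f h) g)))) i) h) j)))))
Step 15: (\h.(\i.(\j.(i (((\g.(\h.((i h) g))) h) j)))))
Step 16: (\h.(\i.(\j.(i ((\j.((i j) h)) j)))))
Step 17: (\h.(\i.(\j.(i ((i j) h)))))

Answer: (\h.(\i.(\j.(i ((i j) h)))))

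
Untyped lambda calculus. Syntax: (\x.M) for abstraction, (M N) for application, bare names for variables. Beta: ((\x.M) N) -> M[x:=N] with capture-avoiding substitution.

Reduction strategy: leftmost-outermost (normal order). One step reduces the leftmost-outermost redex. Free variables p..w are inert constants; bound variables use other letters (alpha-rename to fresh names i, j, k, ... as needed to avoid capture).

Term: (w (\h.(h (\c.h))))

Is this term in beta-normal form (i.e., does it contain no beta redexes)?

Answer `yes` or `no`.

Answer: yes

Derivation:
Term: (w (\h.(h (\c.h))))
No beta redexes found.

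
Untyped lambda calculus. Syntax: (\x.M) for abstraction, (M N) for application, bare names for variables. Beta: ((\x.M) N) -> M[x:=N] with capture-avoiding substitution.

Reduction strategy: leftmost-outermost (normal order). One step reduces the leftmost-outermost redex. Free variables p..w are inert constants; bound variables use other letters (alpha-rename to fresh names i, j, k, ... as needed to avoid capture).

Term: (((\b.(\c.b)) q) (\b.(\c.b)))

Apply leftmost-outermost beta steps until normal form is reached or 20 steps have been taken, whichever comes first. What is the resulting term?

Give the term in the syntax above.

Step 0: (((\b.(\c.b)) q) (\b.(\c.b)))
Step 1: ((\c.q) (\b.(\c.b)))
Step 2: q

Answer: q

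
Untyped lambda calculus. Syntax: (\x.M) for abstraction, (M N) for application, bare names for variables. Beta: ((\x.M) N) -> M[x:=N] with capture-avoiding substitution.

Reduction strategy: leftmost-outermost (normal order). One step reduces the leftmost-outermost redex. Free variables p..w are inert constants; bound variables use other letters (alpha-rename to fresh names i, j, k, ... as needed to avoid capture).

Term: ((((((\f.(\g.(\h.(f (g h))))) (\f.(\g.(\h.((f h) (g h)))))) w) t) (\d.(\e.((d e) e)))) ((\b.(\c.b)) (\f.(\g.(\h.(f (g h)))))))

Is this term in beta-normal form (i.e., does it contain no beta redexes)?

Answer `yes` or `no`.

Term: ((((((\f.(\g.(\h.(f (g h))))) (\f.(\g.(\h.((f h) (g h)))))) w) t) (\d.(\e.((d e) e)))) ((\b.(\c.b)) (\f.(\g.(\h.(f (g h)))))))
Found 2 beta redex(es).

Answer: no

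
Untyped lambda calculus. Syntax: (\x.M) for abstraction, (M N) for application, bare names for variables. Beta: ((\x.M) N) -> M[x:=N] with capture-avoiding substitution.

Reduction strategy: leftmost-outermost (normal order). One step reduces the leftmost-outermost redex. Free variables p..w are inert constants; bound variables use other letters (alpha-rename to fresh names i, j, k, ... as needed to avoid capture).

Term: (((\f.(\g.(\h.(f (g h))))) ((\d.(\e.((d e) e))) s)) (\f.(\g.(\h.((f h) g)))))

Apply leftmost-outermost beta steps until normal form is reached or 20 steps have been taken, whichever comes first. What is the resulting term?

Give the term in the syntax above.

Step 0: (((\f.(\g.(\h.(f (g h))))) ((\d.(\e.((d e) e))) s)) (\f.(\g.(\h.((f h) g)))))
Step 1: ((\g.(\h.(((\d.(\e.((d e) e))) s) (g h)))) (\f.(\g.(\h.((f h) g)))))
Step 2: (\h.(((\d.(\e.((d e) e))) s) ((\f.(\g.(\h.((f h) g)))) h)))
Step 3: (\h.((\e.((s e) e)) ((\f.(\g.(\h.((f h) g)))) h)))
Step 4: (\h.((s ((\f.(\g.(\h.((f h) g)))) h)) ((\f.(\g.(\h.((f h) g)))) h)))
Step 5: (\h.((s (\g.(\i.((h i) g)))) ((\f.(\g.(\h.((f h) g)))) h)))
Step 6: (\h.((s (\g.(\i.((h i) g)))) (\g.(\i.((h i) g)))))

Answer: (\h.((s (\g.(\i.((h i) g)))) (\g.(\i.((h i) g)))))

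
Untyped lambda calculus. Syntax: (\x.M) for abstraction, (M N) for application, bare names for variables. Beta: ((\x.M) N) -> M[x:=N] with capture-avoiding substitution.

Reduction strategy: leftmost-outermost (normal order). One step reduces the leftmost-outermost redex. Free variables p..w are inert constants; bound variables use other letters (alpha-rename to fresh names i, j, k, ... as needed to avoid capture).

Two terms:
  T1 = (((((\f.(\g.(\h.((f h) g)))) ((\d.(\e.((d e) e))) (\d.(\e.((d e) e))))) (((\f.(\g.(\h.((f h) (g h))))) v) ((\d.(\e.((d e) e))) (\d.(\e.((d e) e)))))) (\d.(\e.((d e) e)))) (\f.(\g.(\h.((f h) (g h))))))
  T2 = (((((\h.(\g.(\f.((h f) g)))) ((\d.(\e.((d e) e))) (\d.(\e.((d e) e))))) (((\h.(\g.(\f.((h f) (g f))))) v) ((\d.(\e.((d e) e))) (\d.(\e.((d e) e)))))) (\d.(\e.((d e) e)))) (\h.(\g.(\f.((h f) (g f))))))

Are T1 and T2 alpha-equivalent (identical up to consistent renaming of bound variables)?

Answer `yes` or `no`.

Term 1: (((((\f.(\g.(\h.((f h) g)))) ((\d.(\e.((d e) e))) (\d.(\e.((d e) e))))) (((\f.(\g.(\h.((f h) (g h))))) v) ((\d.(\e.((d e) e))) (\d.(\e.((d e) e)))))) (\d.(\e.((d e) e)))) (\f.(\g.(\h.((f h) (g h))))))
Term 2: (((((\h.(\g.(\f.((h f) g)))) ((\d.(\e.((d e) e))) (\d.(\e.((d e) e))))) (((\h.(\g.(\f.((h f) (g f))))) v) ((\d.(\e.((d e) e))) (\d.(\e.((d e) e)))))) (\d.(\e.((d e) e)))) (\h.(\g.(\f.((h f) (g f))))))
Alpha-equivalence: compare structure up to binder renaming.
Result: True

Answer: yes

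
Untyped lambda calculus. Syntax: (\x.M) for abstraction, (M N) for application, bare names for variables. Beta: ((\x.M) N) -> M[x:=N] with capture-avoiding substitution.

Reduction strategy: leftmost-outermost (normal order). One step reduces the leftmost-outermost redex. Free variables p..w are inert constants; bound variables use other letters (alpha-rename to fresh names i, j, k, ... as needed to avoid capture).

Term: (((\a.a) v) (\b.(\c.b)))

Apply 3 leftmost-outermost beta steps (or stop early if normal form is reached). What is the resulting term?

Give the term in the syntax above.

Answer: (v (\b.(\c.b)))

Derivation:
Step 0: (((\a.a) v) (\b.(\c.b)))
Step 1: (v (\b.(\c.b)))
Step 2: (normal form reached)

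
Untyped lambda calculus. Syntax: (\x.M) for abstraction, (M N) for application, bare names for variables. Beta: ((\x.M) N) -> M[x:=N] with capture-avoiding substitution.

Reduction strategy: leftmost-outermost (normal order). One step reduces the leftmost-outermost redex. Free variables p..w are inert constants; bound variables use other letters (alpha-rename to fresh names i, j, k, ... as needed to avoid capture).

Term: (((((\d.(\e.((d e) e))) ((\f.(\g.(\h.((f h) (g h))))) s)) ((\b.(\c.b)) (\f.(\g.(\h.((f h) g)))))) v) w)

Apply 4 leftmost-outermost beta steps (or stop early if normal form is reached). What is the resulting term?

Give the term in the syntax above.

Answer: ((((\h.((s h) (((\b.(\c.b)) (\f.(\g.(\h.((f h) g))))) h))) ((\b.(\c.b)) (\f.(\g.(\h.((f h) g)))))) v) w)

Derivation:
Step 0: (((((\d.(\e.((d e) e))) ((\f.(\g.(\h.((f h) (g h))))) s)) ((\b.(\c.b)) (\f.(\g.(\h.((f h) g)))))) v) w)
Step 1: ((((\e.((((\f.(\g.(\h.((f h) (g h))))) s) e) e)) ((\b.(\c.b)) (\f.(\g.(\h.((f h) g)))))) v) w)
Step 2: ((((((\f.(\g.(\h.((f h) (g h))))) s) ((\b.(\c.b)) (\f.(\g.(\h.((f h) g)))))) ((\b.(\c.b)) (\f.(\g.(\h.((f h) g)))))) v) w)
Step 3: (((((\g.(\h.((s h) (g h)))) ((\b.(\c.b)) (\f.(\g.(\h.((f h) g)))))) ((\b.(\c.b)) (\f.(\g.(\h.((f h) g)))))) v) w)
Step 4: ((((\h.((s h) (((\b.(\c.b)) (\f.(\g.(\h.((f h) g))))) h))) ((\b.(\c.b)) (\f.(\g.(\h.((f h) g)))))) v) w)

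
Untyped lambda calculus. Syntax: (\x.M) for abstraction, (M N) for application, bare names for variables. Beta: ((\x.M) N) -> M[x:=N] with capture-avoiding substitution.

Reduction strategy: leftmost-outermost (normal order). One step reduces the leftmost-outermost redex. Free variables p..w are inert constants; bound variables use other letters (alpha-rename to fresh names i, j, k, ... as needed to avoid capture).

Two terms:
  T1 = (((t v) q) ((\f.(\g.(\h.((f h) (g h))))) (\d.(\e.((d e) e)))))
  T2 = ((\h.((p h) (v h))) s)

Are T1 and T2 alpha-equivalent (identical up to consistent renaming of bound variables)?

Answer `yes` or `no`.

Term 1: (((t v) q) ((\f.(\g.(\h.((f h) (g h))))) (\d.(\e.((d e) e)))))
Term 2: ((\h.((p h) (v h))) s)
Alpha-equivalence: compare structure up to binder renaming.
Result: False

Answer: no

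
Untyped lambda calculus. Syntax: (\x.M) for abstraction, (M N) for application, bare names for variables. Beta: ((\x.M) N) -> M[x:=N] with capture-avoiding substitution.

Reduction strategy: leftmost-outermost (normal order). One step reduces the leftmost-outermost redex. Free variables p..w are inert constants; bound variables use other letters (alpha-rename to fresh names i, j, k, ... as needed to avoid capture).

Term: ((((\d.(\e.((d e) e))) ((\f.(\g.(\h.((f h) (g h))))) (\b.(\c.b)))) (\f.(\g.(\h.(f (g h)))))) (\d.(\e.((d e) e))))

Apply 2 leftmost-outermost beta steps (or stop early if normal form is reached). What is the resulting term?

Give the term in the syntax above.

Step 0: ((((\d.(\e.((d e) e))) ((\f.(\g.(\h.((f h) (g h))))) (\b.(\c.b)))) (\f.(\g.(\h.(f (g h)))))) (\d.(\e.((d e) e))))
Step 1: (((\e.((((\f.(\g.(\h.((f h) (g h))))) (\b.(\c.b))) e) e)) (\f.(\g.(\h.(f (g h)))))) (\d.(\e.((d e) e))))
Step 2: (((((\f.(\g.(\h.((f h) (g h))))) (\b.(\c.b))) (\f.(\g.(\h.(f (g h)))))) (\f.(\g.(\h.(f (g h)))))) (\d.(\e.((d e) e))))

Answer: (((((\f.(\g.(\h.((f h) (g h))))) (\b.(\c.b))) (\f.(\g.(\h.(f (g h)))))) (\f.(\g.(\h.(f (g h)))))) (\d.(\e.((d e) e))))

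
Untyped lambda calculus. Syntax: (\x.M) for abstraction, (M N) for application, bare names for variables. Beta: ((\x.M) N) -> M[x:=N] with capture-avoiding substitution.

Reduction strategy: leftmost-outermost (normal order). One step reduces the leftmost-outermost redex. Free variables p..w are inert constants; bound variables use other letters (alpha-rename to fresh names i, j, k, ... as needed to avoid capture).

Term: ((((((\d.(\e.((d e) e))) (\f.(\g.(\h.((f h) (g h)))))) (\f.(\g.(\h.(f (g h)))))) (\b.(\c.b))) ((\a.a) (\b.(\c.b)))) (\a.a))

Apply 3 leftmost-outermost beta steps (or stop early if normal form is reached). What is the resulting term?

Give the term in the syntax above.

Answer: (((((\g.(\h.(((\f.(\g.(\h.(f (g h))))) h) (g h)))) (\f.(\g.(\h.(f (g h)))))) (\b.(\c.b))) ((\a.a) (\b.(\c.b)))) (\a.a))

Derivation:
Step 0: ((((((\d.(\e.((d e) e))) (\f.(\g.(\h.((f h) (g h)))))) (\f.(\g.(\h.(f (g h)))))) (\b.(\c.b))) ((\a.a) (\b.(\c.b)))) (\a.a))
Step 1: (((((\e.(((\f.(\g.(\h.((f h) (g h))))) e) e)) (\f.(\g.(\h.(f (g h)))))) (\b.(\c.b))) ((\a.a) (\b.(\c.b)))) (\a.a))
Step 2: ((((((\f.(\g.(\h.((f h) (g h))))) (\f.(\g.(\h.(f (g h)))))) (\f.(\g.(\h.(f (g h)))))) (\b.(\c.b))) ((\a.a) (\b.(\c.b)))) (\a.a))
Step 3: (((((\g.(\h.(((\f.(\g.(\h.(f (g h))))) h) (g h)))) (\f.(\g.(\h.(f (g h)))))) (\b.(\c.b))) ((\a.a) (\b.(\c.b)))) (\a.a))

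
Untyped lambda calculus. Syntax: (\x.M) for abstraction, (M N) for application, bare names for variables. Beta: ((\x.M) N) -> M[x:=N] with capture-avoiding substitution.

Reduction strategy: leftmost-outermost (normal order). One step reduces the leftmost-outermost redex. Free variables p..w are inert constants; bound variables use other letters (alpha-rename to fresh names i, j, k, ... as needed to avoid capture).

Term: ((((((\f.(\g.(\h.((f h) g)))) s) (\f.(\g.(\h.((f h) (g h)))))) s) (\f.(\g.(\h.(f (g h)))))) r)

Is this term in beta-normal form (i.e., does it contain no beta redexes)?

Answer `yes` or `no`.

Answer: no

Derivation:
Term: ((((((\f.(\g.(\h.((f h) g)))) s) (\f.(\g.(\h.((f h) (g h)))))) s) (\f.(\g.(\h.(f (g h)))))) r)
Found 1 beta redex(es).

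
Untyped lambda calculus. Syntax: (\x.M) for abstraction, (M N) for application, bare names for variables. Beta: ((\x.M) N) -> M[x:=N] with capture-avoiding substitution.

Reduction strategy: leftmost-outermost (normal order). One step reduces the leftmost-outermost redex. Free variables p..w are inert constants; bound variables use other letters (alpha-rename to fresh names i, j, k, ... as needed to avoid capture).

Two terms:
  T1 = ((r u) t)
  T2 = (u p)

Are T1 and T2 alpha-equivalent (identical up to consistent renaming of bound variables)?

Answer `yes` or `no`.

Answer: no

Derivation:
Term 1: ((r u) t)
Term 2: (u p)
Alpha-equivalence: compare structure up to binder renaming.
Result: False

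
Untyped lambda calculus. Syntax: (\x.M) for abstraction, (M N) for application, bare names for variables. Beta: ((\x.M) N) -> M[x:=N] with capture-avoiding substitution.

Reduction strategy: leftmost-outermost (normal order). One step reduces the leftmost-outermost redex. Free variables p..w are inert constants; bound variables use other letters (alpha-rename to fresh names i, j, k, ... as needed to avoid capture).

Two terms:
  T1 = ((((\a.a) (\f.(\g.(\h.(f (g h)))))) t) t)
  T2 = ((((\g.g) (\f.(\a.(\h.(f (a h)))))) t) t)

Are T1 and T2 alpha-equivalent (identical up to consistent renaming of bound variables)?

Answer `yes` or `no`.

Term 1: ((((\a.a) (\f.(\g.(\h.(f (g h)))))) t) t)
Term 2: ((((\g.g) (\f.(\a.(\h.(f (a h)))))) t) t)
Alpha-equivalence: compare structure up to binder renaming.
Result: True

Answer: yes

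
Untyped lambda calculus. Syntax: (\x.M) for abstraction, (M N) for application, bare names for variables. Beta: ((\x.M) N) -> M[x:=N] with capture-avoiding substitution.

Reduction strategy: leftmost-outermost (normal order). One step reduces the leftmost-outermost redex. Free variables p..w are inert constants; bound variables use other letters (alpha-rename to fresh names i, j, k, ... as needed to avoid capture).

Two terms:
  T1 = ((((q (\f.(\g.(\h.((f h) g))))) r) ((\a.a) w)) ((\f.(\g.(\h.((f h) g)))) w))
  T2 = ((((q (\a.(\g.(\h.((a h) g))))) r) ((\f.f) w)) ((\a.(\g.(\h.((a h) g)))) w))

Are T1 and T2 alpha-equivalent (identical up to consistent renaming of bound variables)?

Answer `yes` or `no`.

Term 1: ((((q (\f.(\g.(\h.((f h) g))))) r) ((\a.a) w)) ((\f.(\g.(\h.((f h) g)))) w))
Term 2: ((((q (\a.(\g.(\h.((a h) g))))) r) ((\f.f) w)) ((\a.(\g.(\h.((a h) g)))) w))
Alpha-equivalence: compare structure up to binder renaming.
Result: True

Answer: yes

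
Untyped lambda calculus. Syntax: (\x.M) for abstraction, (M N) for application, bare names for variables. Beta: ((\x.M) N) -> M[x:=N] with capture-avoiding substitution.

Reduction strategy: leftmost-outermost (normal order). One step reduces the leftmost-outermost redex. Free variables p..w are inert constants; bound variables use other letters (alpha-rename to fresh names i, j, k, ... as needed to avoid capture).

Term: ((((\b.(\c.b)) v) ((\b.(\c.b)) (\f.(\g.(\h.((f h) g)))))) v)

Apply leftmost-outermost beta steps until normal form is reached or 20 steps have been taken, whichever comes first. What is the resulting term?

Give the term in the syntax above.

Answer: (v v)

Derivation:
Step 0: ((((\b.(\c.b)) v) ((\b.(\c.b)) (\f.(\g.(\h.((f h) g)))))) v)
Step 1: (((\c.v) ((\b.(\c.b)) (\f.(\g.(\h.((f h) g)))))) v)
Step 2: (v v)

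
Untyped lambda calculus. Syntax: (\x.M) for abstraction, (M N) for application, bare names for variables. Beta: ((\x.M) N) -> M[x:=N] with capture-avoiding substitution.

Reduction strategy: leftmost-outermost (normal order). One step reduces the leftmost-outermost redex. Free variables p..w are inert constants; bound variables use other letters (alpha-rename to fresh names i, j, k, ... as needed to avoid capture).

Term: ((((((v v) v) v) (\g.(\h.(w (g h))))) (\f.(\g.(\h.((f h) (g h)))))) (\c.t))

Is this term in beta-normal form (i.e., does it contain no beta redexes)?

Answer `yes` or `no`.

Term: ((((((v v) v) v) (\g.(\h.(w (g h))))) (\f.(\g.(\h.((f h) (g h)))))) (\c.t))
No beta redexes found.

Answer: yes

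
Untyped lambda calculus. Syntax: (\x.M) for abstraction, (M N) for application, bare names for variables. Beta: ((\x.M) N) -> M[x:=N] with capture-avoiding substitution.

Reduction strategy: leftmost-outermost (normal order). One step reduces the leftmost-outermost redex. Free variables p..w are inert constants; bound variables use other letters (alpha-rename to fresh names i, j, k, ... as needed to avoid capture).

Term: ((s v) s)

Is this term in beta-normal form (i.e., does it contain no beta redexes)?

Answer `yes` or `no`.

Answer: yes

Derivation:
Term: ((s v) s)
No beta redexes found.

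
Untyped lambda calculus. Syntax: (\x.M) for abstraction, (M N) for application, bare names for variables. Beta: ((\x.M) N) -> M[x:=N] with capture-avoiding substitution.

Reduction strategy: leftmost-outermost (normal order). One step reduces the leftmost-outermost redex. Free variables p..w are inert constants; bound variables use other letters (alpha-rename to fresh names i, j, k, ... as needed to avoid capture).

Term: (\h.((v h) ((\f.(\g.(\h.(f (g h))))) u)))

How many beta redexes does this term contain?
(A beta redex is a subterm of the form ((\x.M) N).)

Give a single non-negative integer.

Term: (\h.((v h) ((\f.(\g.(\h.(f (g h))))) u)))
  Redex: ((\f.(\g.(\h.(f (g h))))) u)
Total redexes: 1

Answer: 1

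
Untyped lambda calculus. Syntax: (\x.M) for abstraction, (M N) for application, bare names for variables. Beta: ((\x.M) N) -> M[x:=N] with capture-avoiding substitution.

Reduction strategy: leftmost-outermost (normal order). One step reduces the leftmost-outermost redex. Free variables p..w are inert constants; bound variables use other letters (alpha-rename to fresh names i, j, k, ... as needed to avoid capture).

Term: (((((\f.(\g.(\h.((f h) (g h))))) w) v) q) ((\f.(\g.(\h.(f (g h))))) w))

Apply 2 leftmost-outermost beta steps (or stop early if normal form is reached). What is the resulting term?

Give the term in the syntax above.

Answer: (((\h.((w h) (v h))) q) ((\f.(\g.(\h.(f (g h))))) w))

Derivation:
Step 0: (((((\f.(\g.(\h.((f h) (g h))))) w) v) q) ((\f.(\g.(\h.(f (g h))))) w))
Step 1: ((((\g.(\h.((w h) (g h)))) v) q) ((\f.(\g.(\h.(f (g h))))) w))
Step 2: (((\h.((w h) (v h))) q) ((\f.(\g.(\h.(f (g h))))) w))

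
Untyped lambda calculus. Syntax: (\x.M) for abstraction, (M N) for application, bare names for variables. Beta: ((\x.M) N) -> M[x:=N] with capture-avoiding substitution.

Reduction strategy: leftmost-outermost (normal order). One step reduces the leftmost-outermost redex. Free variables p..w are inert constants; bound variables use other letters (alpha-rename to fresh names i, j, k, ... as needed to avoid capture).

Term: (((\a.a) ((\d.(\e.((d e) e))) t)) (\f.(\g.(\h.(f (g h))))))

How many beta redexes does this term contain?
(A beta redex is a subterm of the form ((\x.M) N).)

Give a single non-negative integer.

Answer: 2

Derivation:
Term: (((\a.a) ((\d.(\e.((d e) e))) t)) (\f.(\g.(\h.(f (g h))))))
  Redex: ((\a.a) ((\d.(\e.((d e) e))) t))
  Redex: ((\d.(\e.((d e) e))) t)
Total redexes: 2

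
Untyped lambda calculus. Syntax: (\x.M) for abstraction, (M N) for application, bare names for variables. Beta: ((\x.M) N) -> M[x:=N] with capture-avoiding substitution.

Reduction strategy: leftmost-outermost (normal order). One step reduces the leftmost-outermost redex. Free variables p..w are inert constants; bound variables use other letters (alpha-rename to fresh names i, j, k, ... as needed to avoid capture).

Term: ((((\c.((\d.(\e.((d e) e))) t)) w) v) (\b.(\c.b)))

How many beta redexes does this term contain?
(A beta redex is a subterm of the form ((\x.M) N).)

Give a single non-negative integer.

Answer: 2

Derivation:
Term: ((((\c.((\d.(\e.((d e) e))) t)) w) v) (\b.(\c.b)))
  Redex: ((\c.((\d.(\e.((d e) e))) t)) w)
  Redex: ((\d.(\e.((d e) e))) t)
Total redexes: 2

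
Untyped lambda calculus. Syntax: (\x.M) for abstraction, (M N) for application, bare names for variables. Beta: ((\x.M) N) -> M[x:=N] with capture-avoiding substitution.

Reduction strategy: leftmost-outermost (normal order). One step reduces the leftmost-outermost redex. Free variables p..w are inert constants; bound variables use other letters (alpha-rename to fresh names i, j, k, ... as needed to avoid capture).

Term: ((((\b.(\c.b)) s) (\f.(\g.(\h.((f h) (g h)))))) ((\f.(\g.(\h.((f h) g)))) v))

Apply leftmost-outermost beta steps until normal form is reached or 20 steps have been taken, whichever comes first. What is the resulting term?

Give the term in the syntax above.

Answer: (s (\g.(\h.((v h) g))))

Derivation:
Step 0: ((((\b.(\c.b)) s) (\f.(\g.(\h.((f h) (g h)))))) ((\f.(\g.(\h.((f h) g)))) v))
Step 1: (((\c.s) (\f.(\g.(\h.((f h) (g h)))))) ((\f.(\g.(\h.((f h) g)))) v))
Step 2: (s ((\f.(\g.(\h.((f h) g)))) v))
Step 3: (s (\g.(\h.((v h) g))))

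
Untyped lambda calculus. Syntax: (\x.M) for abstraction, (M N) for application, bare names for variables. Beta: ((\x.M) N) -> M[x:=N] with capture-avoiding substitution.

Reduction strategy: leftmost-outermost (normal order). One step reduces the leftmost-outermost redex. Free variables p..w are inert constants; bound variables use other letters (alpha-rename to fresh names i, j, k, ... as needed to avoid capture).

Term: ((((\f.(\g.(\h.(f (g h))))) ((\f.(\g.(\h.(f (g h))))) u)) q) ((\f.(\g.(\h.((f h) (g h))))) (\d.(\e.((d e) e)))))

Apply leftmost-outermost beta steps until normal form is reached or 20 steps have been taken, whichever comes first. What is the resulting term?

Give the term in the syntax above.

Answer: (\h.(u ((q (\g.(\h.((h (g h)) (g h))))) h)))

Derivation:
Step 0: ((((\f.(\g.(\h.(f (g h))))) ((\f.(\g.(\h.(f (g h))))) u)) q) ((\f.(\g.(\h.((f h) (g h))))) (\d.(\e.((d e) e)))))
Step 1: (((\g.(\h.(((\f.(\g.(\h.(f (g h))))) u) (g h)))) q) ((\f.(\g.(\h.((f h) (g h))))) (\d.(\e.((d e) e)))))
Step 2: ((\h.(((\f.(\g.(\h.(f (g h))))) u) (q h))) ((\f.(\g.(\h.((f h) (g h))))) (\d.(\e.((d e) e)))))
Step 3: (((\f.(\g.(\h.(f (g h))))) u) (q ((\f.(\g.(\h.((f h) (g h))))) (\d.(\e.((d e) e))))))
Step 4: ((\g.(\h.(u (g h)))) (q ((\f.(\g.(\h.((f h) (g h))))) (\d.(\e.((d e) e))))))
Step 5: (\h.(u ((q ((\f.(\g.(\h.((f h) (g h))))) (\d.(\e.((d e) e))))) h)))
Step 6: (\h.(u ((q (\g.(\h.(((\d.(\e.((d e) e))) h) (g h))))) h)))
Step 7: (\h.(u ((q (\g.(\h.((\e.((h e) e)) (g h))))) h)))
Step 8: (\h.(u ((q (\g.(\h.((h (g h)) (g h))))) h)))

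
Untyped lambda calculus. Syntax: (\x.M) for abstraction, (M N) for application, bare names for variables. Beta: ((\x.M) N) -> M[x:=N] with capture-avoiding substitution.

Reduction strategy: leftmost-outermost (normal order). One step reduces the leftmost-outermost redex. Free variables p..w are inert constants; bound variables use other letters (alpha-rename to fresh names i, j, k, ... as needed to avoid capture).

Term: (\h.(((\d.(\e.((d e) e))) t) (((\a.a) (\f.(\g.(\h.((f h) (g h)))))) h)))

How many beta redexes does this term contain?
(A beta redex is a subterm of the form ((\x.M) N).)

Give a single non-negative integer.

Term: (\h.(((\d.(\e.((d e) e))) t) (((\a.a) (\f.(\g.(\h.((f h) (g h)))))) h)))
  Redex: ((\d.(\e.((d e) e))) t)
  Redex: ((\a.a) (\f.(\g.(\h.((f h) (g h))))))
Total redexes: 2

Answer: 2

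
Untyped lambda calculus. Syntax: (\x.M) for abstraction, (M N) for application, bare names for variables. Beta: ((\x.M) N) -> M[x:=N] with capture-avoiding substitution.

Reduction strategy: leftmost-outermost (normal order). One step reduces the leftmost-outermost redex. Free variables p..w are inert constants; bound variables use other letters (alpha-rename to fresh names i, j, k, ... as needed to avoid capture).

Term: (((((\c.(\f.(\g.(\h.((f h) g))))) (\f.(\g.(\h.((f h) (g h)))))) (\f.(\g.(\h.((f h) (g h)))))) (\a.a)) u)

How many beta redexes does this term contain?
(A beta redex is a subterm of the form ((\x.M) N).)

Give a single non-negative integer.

Term: (((((\c.(\f.(\g.(\h.((f h) g))))) (\f.(\g.(\h.((f h) (g h)))))) (\f.(\g.(\h.((f h) (g h)))))) (\a.a)) u)
  Redex: ((\c.(\f.(\g.(\h.((f h) g))))) (\f.(\g.(\h.((f h) (g h))))))
Total redexes: 1

Answer: 1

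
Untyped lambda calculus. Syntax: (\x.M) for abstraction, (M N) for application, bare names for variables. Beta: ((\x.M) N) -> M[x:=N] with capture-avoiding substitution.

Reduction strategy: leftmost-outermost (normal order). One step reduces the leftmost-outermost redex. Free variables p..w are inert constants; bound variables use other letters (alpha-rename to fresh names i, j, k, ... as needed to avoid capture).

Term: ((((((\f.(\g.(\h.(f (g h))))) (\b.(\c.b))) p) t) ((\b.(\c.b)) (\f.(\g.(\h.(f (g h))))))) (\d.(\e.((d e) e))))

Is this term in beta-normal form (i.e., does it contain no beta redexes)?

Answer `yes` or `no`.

Answer: no

Derivation:
Term: ((((((\f.(\g.(\h.(f (g h))))) (\b.(\c.b))) p) t) ((\b.(\c.b)) (\f.(\g.(\h.(f (g h))))))) (\d.(\e.((d e) e))))
Found 2 beta redex(es).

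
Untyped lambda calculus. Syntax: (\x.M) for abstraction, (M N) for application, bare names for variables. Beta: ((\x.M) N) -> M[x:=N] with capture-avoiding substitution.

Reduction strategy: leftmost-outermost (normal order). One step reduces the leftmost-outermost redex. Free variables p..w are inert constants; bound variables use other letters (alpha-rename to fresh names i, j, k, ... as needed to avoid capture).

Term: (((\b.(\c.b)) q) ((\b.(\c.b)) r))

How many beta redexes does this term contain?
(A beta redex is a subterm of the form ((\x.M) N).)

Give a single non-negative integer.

Term: (((\b.(\c.b)) q) ((\b.(\c.b)) r))
  Redex: ((\b.(\c.b)) q)
  Redex: ((\b.(\c.b)) r)
Total redexes: 2

Answer: 2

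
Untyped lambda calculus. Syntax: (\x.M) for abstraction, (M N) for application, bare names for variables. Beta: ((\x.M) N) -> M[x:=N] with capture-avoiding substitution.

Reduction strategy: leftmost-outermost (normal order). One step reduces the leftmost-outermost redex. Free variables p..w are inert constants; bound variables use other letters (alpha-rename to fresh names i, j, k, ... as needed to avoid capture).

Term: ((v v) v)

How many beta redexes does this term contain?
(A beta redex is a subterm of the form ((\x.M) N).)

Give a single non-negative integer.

Term: ((v v) v)
  (no redexes)
Total redexes: 0

Answer: 0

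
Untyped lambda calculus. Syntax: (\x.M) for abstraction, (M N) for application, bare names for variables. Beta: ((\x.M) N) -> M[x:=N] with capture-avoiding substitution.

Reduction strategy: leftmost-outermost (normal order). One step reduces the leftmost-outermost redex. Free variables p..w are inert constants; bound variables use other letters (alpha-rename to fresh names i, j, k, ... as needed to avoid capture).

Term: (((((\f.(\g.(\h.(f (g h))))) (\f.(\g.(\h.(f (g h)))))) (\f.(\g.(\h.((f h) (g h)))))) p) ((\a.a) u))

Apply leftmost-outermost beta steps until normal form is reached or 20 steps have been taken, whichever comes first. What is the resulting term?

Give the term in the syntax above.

Answer: (\h.(\i.((p i) ((u h) i))))

Derivation:
Step 0: (((((\f.(\g.(\h.(f (g h))))) (\f.(\g.(\h.(f (g h)))))) (\f.(\g.(\h.((f h) (g h)))))) p) ((\a.a) u))
Step 1: ((((\g.(\h.((\f.(\g.(\h.(f (g h))))) (g h)))) (\f.(\g.(\h.((f h) (g h)))))) p) ((\a.a) u))
Step 2: (((\h.((\f.(\g.(\h.(f (g h))))) ((\f.(\g.(\h.((f h) (g h))))) h))) p) ((\a.a) u))
Step 3: (((\f.(\g.(\h.(f (g h))))) ((\f.(\g.(\h.((f h) (g h))))) p)) ((\a.a) u))
Step 4: ((\g.(\h.(((\f.(\g.(\h.((f h) (g h))))) p) (g h)))) ((\a.a) u))
Step 5: (\h.(((\f.(\g.(\h.((f h) (g h))))) p) (((\a.a) u) h)))
Step 6: (\h.((\g.(\h.((p h) (g h)))) (((\a.a) u) h)))
Step 7: (\h.(\i.((p i) ((((\a.a) u) h) i))))
Step 8: (\h.(\i.((p i) ((u h) i))))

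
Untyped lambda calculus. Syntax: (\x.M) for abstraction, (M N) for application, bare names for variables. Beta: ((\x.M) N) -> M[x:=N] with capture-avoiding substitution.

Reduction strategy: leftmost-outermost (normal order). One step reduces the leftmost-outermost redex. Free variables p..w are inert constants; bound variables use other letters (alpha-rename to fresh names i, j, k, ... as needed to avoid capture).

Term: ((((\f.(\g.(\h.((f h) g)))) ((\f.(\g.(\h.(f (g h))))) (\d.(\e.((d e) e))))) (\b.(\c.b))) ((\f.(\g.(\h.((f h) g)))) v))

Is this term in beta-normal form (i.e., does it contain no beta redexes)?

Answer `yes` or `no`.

Term: ((((\f.(\g.(\h.((f h) g)))) ((\f.(\g.(\h.(f (g h))))) (\d.(\e.((d e) e))))) (\b.(\c.b))) ((\f.(\g.(\h.((f h) g)))) v))
Found 3 beta redex(es).

Answer: no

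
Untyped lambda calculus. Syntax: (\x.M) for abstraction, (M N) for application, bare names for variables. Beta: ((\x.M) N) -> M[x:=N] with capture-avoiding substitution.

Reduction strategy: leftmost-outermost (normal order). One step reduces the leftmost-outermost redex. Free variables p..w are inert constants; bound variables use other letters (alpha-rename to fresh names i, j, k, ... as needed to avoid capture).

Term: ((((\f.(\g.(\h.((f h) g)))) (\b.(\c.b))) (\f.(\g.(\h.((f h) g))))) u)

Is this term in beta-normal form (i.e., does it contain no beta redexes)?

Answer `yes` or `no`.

Answer: no

Derivation:
Term: ((((\f.(\g.(\h.((f h) g)))) (\b.(\c.b))) (\f.(\g.(\h.((f h) g))))) u)
Found 1 beta redex(es).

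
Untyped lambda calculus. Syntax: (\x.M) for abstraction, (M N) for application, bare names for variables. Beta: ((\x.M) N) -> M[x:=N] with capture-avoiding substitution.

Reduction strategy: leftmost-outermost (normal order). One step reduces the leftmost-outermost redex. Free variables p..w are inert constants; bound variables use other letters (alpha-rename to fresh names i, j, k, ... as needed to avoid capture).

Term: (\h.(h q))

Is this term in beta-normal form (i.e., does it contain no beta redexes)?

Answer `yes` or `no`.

Answer: yes

Derivation:
Term: (\h.(h q))
No beta redexes found.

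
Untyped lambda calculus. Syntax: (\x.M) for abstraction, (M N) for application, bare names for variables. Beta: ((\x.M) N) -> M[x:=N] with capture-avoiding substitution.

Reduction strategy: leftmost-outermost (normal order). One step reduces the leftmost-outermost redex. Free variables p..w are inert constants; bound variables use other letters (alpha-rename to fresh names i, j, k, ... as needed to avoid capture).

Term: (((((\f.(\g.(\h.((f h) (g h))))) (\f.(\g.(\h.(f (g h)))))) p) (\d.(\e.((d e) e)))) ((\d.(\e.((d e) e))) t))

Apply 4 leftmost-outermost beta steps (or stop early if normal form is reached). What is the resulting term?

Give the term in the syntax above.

Answer: (((\g.(\h.((\d.(\e.((d e) e))) (g h)))) (p (\d.(\e.((d e) e))))) ((\d.(\e.((d e) e))) t))

Derivation:
Step 0: (((((\f.(\g.(\h.((f h) (g h))))) (\f.(\g.(\h.(f (g h)))))) p) (\d.(\e.((d e) e)))) ((\d.(\e.((d e) e))) t))
Step 1: ((((\g.(\h.(((\f.(\g.(\h.(f (g h))))) h) (g h)))) p) (\d.(\e.((d e) e)))) ((\d.(\e.((d e) e))) t))
Step 2: (((\h.(((\f.(\g.(\h.(f (g h))))) h) (p h))) (\d.(\e.((d e) e)))) ((\d.(\e.((d e) e))) t))
Step 3: ((((\f.(\g.(\h.(f (g h))))) (\d.(\e.((d e) e)))) (p (\d.(\e.((d e) e))))) ((\d.(\e.((d e) e))) t))
Step 4: (((\g.(\h.((\d.(\e.((d e) e))) (g h)))) (p (\d.(\e.((d e) e))))) ((\d.(\e.((d e) e))) t))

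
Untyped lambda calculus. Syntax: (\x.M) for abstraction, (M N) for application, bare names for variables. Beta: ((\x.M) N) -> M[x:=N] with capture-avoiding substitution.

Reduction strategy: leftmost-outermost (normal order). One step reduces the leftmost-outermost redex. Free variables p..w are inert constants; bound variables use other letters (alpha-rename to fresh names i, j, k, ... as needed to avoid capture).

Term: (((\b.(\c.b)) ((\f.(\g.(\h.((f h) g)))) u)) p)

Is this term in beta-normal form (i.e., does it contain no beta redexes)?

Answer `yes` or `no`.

Term: (((\b.(\c.b)) ((\f.(\g.(\h.((f h) g)))) u)) p)
Found 2 beta redex(es).

Answer: no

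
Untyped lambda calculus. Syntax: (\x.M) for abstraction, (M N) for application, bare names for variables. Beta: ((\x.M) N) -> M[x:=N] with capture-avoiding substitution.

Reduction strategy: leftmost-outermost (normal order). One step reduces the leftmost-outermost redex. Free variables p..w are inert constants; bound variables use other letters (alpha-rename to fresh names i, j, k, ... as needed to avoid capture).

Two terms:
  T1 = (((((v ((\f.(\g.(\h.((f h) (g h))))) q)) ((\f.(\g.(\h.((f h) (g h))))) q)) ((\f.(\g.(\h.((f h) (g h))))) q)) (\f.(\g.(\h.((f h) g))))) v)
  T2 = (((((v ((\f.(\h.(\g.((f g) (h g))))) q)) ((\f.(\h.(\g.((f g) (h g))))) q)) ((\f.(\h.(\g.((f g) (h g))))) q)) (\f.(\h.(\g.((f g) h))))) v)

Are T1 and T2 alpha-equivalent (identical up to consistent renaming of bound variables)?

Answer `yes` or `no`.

Answer: yes

Derivation:
Term 1: (((((v ((\f.(\g.(\h.((f h) (g h))))) q)) ((\f.(\g.(\h.((f h) (g h))))) q)) ((\f.(\g.(\h.((f h) (g h))))) q)) (\f.(\g.(\h.((f h) g))))) v)
Term 2: (((((v ((\f.(\h.(\g.((f g) (h g))))) q)) ((\f.(\h.(\g.((f g) (h g))))) q)) ((\f.(\h.(\g.((f g) (h g))))) q)) (\f.(\h.(\g.((f g) h))))) v)
Alpha-equivalence: compare structure up to binder renaming.
Result: True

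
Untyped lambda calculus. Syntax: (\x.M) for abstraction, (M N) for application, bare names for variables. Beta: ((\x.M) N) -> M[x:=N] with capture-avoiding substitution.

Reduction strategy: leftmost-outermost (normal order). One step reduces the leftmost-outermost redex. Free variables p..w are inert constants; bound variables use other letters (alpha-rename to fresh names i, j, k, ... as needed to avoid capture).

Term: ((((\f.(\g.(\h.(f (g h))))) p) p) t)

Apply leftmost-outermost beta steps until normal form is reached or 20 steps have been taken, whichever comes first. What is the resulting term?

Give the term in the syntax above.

Step 0: ((((\f.(\g.(\h.(f (g h))))) p) p) t)
Step 1: (((\g.(\h.(p (g h)))) p) t)
Step 2: ((\h.(p (p h))) t)
Step 3: (p (p t))

Answer: (p (p t))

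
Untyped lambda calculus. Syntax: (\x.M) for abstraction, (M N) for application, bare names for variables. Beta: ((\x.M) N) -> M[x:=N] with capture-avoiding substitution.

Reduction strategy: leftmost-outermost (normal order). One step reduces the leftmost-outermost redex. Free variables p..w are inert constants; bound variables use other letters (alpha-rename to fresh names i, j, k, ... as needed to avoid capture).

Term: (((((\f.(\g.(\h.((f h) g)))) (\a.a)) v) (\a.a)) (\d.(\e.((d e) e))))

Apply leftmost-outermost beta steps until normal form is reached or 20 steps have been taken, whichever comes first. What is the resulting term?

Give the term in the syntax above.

Answer: (v (\d.(\e.((d e) e))))

Derivation:
Step 0: (((((\f.(\g.(\h.((f h) g)))) (\a.a)) v) (\a.a)) (\d.(\e.((d e) e))))
Step 1: ((((\g.(\h.(((\a.a) h) g))) v) (\a.a)) (\d.(\e.((d e) e))))
Step 2: (((\h.(((\a.a) h) v)) (\a.a)) (\d.(\e.((d e) e))))
Step 3: ((((\a.a) (\a.a)) v) (\d.(\e.((d e) e))))
Step 4: (((\a.a) v) (\d.(\e.((d e) e))))
Step 5: (v (\d.(\e.((d e) e))))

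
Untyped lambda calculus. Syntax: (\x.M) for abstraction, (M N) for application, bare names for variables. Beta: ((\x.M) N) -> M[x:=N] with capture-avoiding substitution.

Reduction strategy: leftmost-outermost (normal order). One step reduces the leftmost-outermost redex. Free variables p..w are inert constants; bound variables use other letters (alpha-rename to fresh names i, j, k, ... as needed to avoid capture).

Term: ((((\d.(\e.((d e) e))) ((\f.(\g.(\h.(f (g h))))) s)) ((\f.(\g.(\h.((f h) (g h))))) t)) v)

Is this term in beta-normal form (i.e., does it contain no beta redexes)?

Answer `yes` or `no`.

Term: ((((\d.(\e.((d e) e))) ((\f.(\g.(\h.(f (g h))))) s)) ((\f.(\g.(\h.((f h) (g h))))) t)) v)
Found 3 beta redex(es).

Answer: no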